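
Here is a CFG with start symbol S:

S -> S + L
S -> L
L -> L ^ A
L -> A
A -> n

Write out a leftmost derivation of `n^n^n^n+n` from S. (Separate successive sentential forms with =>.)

S=>S+L=>L+L=>L^A+L=>L^A^A+L=>L^A^A^A+L=>A^A^A^A+L=>n^A^A^A+L=>n^n^A^A+L=>n^n^n^A+L=>n^n^n^n+L=>n^n^n^n+A=>n^n^n^n+n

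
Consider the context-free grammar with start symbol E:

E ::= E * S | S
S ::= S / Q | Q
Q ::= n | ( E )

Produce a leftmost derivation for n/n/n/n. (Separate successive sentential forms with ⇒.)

E ⇒ S ⇒ S/Q ⇒ S/Q/Q ⇒ S/Q/Q/Q ⇒ Q/Q/Q/Q ⇒ n/Q/Q/Q ⇒ n/n/Q/Q ⇒ n/n/n/Q ⇒ n/n/n/n

E ⇒ S   [E ::= S]
S ⇒ S/Q   [S ::= S / Q]
S/Q ⇒ S/Q/Q   [S ::= S / Q]
S/Q/Q ⇒ S/Q/Q/Q   [S ::= S / Q]
S/Q/Q/Q ⇒ Q/Q/Q/Q   [S ::= Q]
Q/Q/Q/Q ⇒ n/Q/Q/Q   [Q ::= n]
n/Q/Q/Q ⇒ n/n/Q/Q   [Q ::= n]
n/n/Q/Q ⇒ n/n/n/Q   [Q ::= n]
n/n/n/Q ⇒ n/n/n/n   [Q ::= n]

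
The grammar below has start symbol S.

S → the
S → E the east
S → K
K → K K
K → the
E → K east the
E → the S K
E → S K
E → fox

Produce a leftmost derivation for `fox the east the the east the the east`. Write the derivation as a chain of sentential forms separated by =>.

S => E the east => S K the east => E the east K the east => S K the east K the east => E the east K the east K the east => fox the east K the east K the east => fox the east the the east K the east => fox the east the the east the the east

S => E the east   [S → E the east]
E the east => S K the east   [E → S K]
S K the east => E the east K the east   [S → E the east]
E the east K the east => S K the east K the east   [E → S K]
S K the east K the east => E the east K the east K the east   [S → E the east]
E the east K the east K the east => fox the east K the east K the east   [E → fox]
fox the east K the east K the east => fox the east the the east K the east   [K → the]
fox the east the the east K the east => fox the east the the east the the east   [K → the]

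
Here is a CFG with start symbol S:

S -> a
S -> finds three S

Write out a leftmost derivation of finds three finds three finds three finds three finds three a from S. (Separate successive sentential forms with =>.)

S => finds three S => finds three finds three S => finds three finds three finds three S => finds three finds three finds three finds three S => finds three finds three finds three finds three finds three S => finds three finds three finds three finds three finds three a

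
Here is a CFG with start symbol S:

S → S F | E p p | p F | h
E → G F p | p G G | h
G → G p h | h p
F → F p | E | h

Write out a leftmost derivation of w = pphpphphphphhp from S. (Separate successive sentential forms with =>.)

S => pF   [S → p F]
pF => pE   [F → E]
pE => ppGG   [E → p G G]
ppGG => ppGphG   [G → G p h]
ppGphG => ppGphphG   [G → G p h]
ppGphphG => ppGphphphG   [G → G p h]
ppGphphphG => ppGphphphphG   [G → G p h]
ppGphphphphG => pphpphphphphG   [G → h p]
pphpphphphphG => pphpphphphphhp   [G → h p]

S => pF => pE => ppGG => ppGphG => ppGphphG => ppGphphphG => ppGphphphphG => pphpphphphphG => pphpphphphphhp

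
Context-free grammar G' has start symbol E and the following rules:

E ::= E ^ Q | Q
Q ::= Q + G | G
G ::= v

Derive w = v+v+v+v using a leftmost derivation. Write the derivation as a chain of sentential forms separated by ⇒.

E ⇒ Q   [E ::= Q]
Q ⇒ Q+G   [Q ::= Q + G]
Q+G ⇒ Q+G+G   [Q ::= Q + G]
Q+G+G ⇒ Q+G+G+G   [Q ::= Q + G]
Q+G+G+G ⇒ G+G+G+G   [Q ::= G]
G+G+G+G ⇒ v+G+G+G   [G ::= v]
v+G+G+G ⇒ v+v+G+G   [G ::= v]
v+v+G+G ⇒ v+v+v+G   [G ::= v]
v+v+v+G ⇒ v+v+v+v   [G ::= v]

E ⇒ Q ⇒ Q+G ⇒ Q+G+G ⇒ Q+G+G+G ⇒ G+G+G+G ⇒ v+G+G+G ⇒ v+v+G+G ⇒ v+v+v+G ⇒ v+v+v+v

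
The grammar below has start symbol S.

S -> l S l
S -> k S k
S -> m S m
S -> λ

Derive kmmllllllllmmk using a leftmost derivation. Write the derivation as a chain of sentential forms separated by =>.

S => kSk => kmSmk => kmmSmmk => kmmlSlmmk => kmmllSllmmk => kmmlllSlllmmk => kmmllllSllllmmk => kmmllllllllmmk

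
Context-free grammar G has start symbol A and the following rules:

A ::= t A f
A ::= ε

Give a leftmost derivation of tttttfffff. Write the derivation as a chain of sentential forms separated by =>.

A=>tAf=>ttAff=>tttAfff=>ttttAffff=>tttttAfffff=>tttttfffff

A => tAf   [A ::= t A f]
tAf => ttAff   [A ::= t A f]
ttAff => tttAfff   [A ::= t A f]
tttAfff => ttttAffff   [A ::= t A f]
ttttAffff => tttttAfffff   [A ::= t A f]
tttttAfffff => tttttfffff   [A ::= ε]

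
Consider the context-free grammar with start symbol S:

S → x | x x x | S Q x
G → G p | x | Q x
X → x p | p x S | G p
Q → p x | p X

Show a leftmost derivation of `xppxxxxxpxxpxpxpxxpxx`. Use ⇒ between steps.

S ⇒ SQx ⇒ SQxQx ⇒ SQxQxQx ⇒ SQxQxQxQx ⇒ SQxQxQxQxQx ⇒ xQxQxQxQxQx ⇒ xpXxQxQxQxQx ⇒ xppxSxQxQxQxQx ⇒ xppxxxxxQxQxQxQx ⇒ xppxxxxxpxxQxQxQx ⇒ xppxxxxxpxxpXxQxQx ⇒ xppxxxxxpxxpxpxQxQx ⇒ xppxxxxxpxxpxpxpxxQx ⇒ xppxxxxxpxxpxpxpxxpxx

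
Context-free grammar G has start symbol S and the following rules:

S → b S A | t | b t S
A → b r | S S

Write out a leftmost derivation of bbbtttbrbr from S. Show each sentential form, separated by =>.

S => bSA   [S → b S A]
bSA => bbSAA   [S → b S A]
bbSAA => bbbSAAA   [S → b S A]
bbbSAAA => bbbtAAA   [S → t]
bbbtAAA => bbbtSSAA   [A → S S]
bbbtSSAA => bbbttSAA   [S → t]
bbbttSAA => bbbtttAA   [S → t]
bbbtttAA => bbbtttbrA   [A → b r]
bbbtttbrA => bbbtttbrbr   [A → b r]

S => bSA => bbSAA => bbbSAAA => bbbtAAA => bbbtSSAA => bbbttSAA => bbbtttAA => bbbtttbrA => bbbtttbrbr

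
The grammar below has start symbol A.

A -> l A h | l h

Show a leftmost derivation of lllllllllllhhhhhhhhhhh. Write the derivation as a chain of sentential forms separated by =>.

A => lAh => llAhh => lllAhhh => llllAhhhh => lllllAhhhhh => llllllAhhhhhh => lllllllAhhhhhhh => llllllllAhhhhhhhh => lllllllllAhhhhhhhhh => llllllllllAhhhhhhhhhh => lllllllllllhhhhhhhhhhh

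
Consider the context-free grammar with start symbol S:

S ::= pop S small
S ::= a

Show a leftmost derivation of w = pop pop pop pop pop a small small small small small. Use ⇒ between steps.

S ⇒ pop S small ⇒ pop pop S small small ⇒ pop pop pop S small small small ⇒ pop pop pop pop S small small small small ⇒ pop pop pop pop pop S small small small small small ⇒ pop pop pop pop pop a small small small small small

S ⇒ pop S small   [S ::= pop S small]
pop S small ⇒ pop pop S small small   [S ::= pop S small]
pop pop S small small ⇒ pop pop pop S small small small   [S ::= pop S small]
pop pop pop S small small small ⇒ pop pop pop pop S small small small small   [S ::= pop S small]
pop pop pop pop S small small small small ⇒ pop pop pop pop pop S small small small small small   [S ::= pop S small]
pop pop pop pop pop S small small small small small ⇒ pop pop pop pop pop a small small small small small   [S ::= a]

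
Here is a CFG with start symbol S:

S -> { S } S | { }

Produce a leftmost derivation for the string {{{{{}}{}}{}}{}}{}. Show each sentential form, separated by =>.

S=>{S}S=>{{S}S}S=>{{{S}S}S}S=>{{{{S}S}S}S}S=>{{{{{}}S}S}S}S=>{{{{{}}{}}S}S}S=>{{{{{}}{}}{}}S}S=>{{{{{}}{}}{}}{}}S=>{{{{{}}{}}{}}{}}{}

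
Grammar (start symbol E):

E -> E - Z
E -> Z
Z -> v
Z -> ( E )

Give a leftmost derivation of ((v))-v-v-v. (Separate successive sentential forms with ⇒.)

E ⇒ E-Z   [E -> E - Z]
E-Z ⇒ E-Z-Z   [E -> E - Z]
E-Z-Z ⇒ E-Z-Z-Z   [E -> E - Z]
E-Z-Z-Z ⇒ Z-Z-Z-Z   [E -> Z]
Z-Z-Z-Z ⇒ (E)-Z-Z-Z   [Z -> ( E )]
(E)-Z-Z-Z ⇒ (Z)-Z-Z-Z   [E -> Z]
(Z)-Z-Z-Z ⇒ ((E))-Z-Z-Z   [Z -> ( E )]
((E))-Z-Z-Z ⇒ ((Z))-Z-Z-Z   [E -> Z]
((Z))-Z-Z-Z ⇒ ((v))-Z-Z-Z   [Z -> v]
((v))-Z-Z-Z ⇒ ((v))-v-Z-Z   [Z -> v]
((v))-v-Z-Z ⇒ ((v))-v-v-Z   [Z -> v]
((v))-v-v-Z ⇒ ((v))-v-v-v   [Z -> v]

E ⇒ E-Z ⇒ E-Z-Z ⇒ E-Z-Z-Z ⇒ Z-Z-Z-Z ⇒ (E)-Z-Z-Z ⇒ (Z)-Z-Z-Z ⇒ ((E))-Z-Z-Z ⇒ ((Z))-Z-Z-Z ⇒ ((v))-Z-Z-Z ⇒ ((v))-v-Z-Z ⇒ ((v))-v-v-Z ⇒ ((v))-v-v-v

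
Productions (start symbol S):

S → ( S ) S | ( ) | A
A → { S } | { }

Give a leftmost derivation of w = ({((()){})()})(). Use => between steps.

S => (S)S   [S → ( S ) S]
(S)S => (A)S   [S → A]
(A)S => ({S})S   [A → { S }]
({S})S => ({(S)S})S   [S → ( S ) S]
({(S)S})S => ({((S)S)S})S   [S → ( S ) S]
({((S)S)S})S => ({((())S)S})S   [S → ( )]
({((())S)S})S => ({((())A)S})S   [S → A]
({((())A)S})S => ({((()){})S})S   [A → { }]
({((()){})S})S => ({((()){})()})S   [S → ( )]
({((()){})()})S => ({((()){})()})()   [S → ( )]

S=>(S)S=>(A)S=>({S})S=>({(S)S})S=>({((S)S)S})S=>({((())S)S})S=>({((())A)S})S=>({((()){})S})S=>({((()){})()})S=>({((()){})()})()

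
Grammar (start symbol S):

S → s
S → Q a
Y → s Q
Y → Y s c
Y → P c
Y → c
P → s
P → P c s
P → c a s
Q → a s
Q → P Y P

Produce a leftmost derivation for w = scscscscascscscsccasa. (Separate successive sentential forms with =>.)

S => Qa   [S → Q a]
Qa => PYPa   [Q → P Y P]
PYPa => PcsYPa   [P → P c s]
PcsYPa => PcscsYPa   [P → P c s]
PcscsYPa => PcscscsYPa   [P → P c s]
PcscscsYPa => scscscsYPa   [P → s]
scscscsYPa => scscscsYscPa   [Y → Y s c]
scscscsYscPa => scscscsPcscPa   [Y → P c]
scscscsPcscPa => scscscsPcscscPa   [P → P c s]
scscscsPcscscPa => scscscsPcscscscPa   [P → P c s]
scscscsPcscscscPa => scscscscascscscscPa   [P → c a s]
scscscscascscscscPa => scscscscascscscsccasa   [P → c a s]

S=>Qa=>PYPa=>PcsYPa=>PcscsYPa=>PcscscsYPa=>scscscsYPa=>scscscsYscPa=>scscscsPcscPa=>scscscsPcscscPa=>scscscsPcscscscPa=>scscscscascscscscPa=>scscscscascscscsccasa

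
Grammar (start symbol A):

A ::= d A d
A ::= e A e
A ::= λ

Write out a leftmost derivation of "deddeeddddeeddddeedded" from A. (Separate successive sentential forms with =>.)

A => dAd   [A ::= d A d]
dAd => deAed   [A ::= e A e]
deAed => dedAded   [A ::= d A d]
dedAded => deddAdded   [A ::= d A d]
deddAdded => deddeAedded   [A ::= e A e]
deddeAedded => deddeeAeedded   [A ::= e A e]
deddeeAeedded => deddeedAdeedded   [A ::= d A d]
deddeedAdeedded => deddeeddAddeedded   [A ::= d A d]
deddeeddAddeedded => deddeedddAdddeedded   [A ::= d A d]
deddeedddAdddeedded => deddeeddddAddddeedded   [A ::= d A d]
deddeeddddAddddeedded => deddeeddddeAeddddeedded   [A ::= e A e]
deddeeddddeAeddddeedded => deddeeddddeeddddeedded   [A ::= λ]

A=>dAd=>deAed=>dedAded=>deddAdded=>deddeAedded=>deddeeAeedded=>deddeedAdeedded=>deddeeddAddeedded=>deddeedddAdddeedded=>deddeeddddAddddeedded=>deddeeddddeAeddddeedded=>deddeeddddeeddddeedded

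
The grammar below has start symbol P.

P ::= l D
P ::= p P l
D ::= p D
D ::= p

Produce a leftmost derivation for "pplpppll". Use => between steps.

P=>pPl=>ppPll=>pplDll=>pplpDll=>pplppDll=>pplpppll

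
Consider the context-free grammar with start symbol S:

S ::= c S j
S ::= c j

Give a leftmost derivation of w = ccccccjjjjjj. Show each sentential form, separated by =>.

S => cSj   [S ::= c S j]
cSj => ccSjj   [S ::= c S j]
ccSjj => cccSjjj   [S ::= c S j]
cccSjjj => ccccSjjjj   [S ::= c S j]
ccccSjjjj => cccccSjjjjj   [S ::= c S j]
cccccSjjjjj => ccccccjjjjjj   [S ::= c j]

S => cSj => ccSjj => cccSjjj => ccccSjjjj => cccccSjjjjj => ccccccjjjjjj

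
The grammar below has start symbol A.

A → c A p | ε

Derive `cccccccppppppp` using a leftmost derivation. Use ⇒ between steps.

A⇒cAp⇒ccApp⇒cccAppp⇒ccccApppp⇒cccccAppppp⇒ccccccApppppp⇒cccccccAppppppp⇒cccccccppppppp

A ⇒ cAp   [A → c A p]
cAp ⇒ ccApp   [A → c A p]
ccApp ⇒ cccAppp   [A → c A p]
cccAppp ⇒ ccccApppp   [A → c A p]
ccccApppp ⇒ cccccAppppp   [A → c A p]
cccccAppppp ⇒ ccccccApppppp   [A → c A p]
ccccccApppppp ⇒ cccccccAppppppp   [A → c A p]
cccccccAppppppp ⇒ cccccccppppppp   [A → ε]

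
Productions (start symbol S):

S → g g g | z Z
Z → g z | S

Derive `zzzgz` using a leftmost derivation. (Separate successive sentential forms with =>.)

S=>zZ=>zS=>zzZ=>zzS=>zzzZ=>zzzgz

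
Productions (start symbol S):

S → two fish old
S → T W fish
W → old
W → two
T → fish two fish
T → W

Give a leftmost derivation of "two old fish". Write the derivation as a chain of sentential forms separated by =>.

S => T W fish => W W fish => two W fish => two old fish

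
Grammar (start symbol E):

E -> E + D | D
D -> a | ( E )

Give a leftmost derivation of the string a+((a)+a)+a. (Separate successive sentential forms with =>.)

E => E+D => E+D+D => D+D+D => a+D+D => a+(E)+D => a+(E+D)+D => a+(D+D)+D => a+((E)+D)+D => a+((D)+D)+D => a+((a)+D)+D => a+((a)+a)+D => a+((a)+a)+a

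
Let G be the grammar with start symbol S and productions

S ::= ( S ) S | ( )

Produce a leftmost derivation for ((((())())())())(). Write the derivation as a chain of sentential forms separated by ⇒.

S ⇒ (S)S   [S ::= ( S ) S]
(S)S ⇒ ((S)S)S   [S ::= ( S ) S]
((S)S)S ⇒ (((S)S)S)S   [S ::= ( S ) S]
(((S)S)S)S ⇒ ((((S)S)S)S)S   [S ::= ( S ) S]
((((S)S)S)S)S ⇒ ((((())S)S)S)S   [S ::= ( )]
((((())S)S)S)S ⇒ ((((())())S)S)S   [S ::= ( )]
((((())())S)S)S ⇒ ((((())())())S)S   [S ::= ( )]
((((())())())S)S ⇒ ((((())())())())S   [S ::= ( )]
((((())())())())S ⇒ ((((())())())())()   [S ::= ( )]

S ⇒ (S)S ⇒ ((S)S)S ⇒ (((S)S)S)S ⇒ ((((S)S)S)S)S ⇒ ((((())S)S)S)S ⇒ ((((())())S)S)S ⇒ ((((())())())S)S ⇒ ((((())())())())S ⇒ ((((())())())())()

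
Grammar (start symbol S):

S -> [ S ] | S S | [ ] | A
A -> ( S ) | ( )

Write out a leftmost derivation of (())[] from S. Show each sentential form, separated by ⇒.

S ⇒ SS   [S -> S S]
SS ⇒ AS   [S -> A]
AS ⇒ (S)S   [A -> ( S )]
(S)S ⇒ (A)S   [S -> A]
(A)S ⇒ (())S   [A -> ( )]
(())S ⇒ (())[]   [S -> [ ]]

S⇒SS⇒AS⇒(S)S⇒(A)S⇒(())S⇒(())[]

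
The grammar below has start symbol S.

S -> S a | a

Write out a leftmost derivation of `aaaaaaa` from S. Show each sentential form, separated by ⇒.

S ⇒ Sa   [S -> S a]
Sa ⇒ Saa   [S -> S a]
Saa ⇒ Saaa   [S -> S a]
Saaa ⇒ Saaaa   [S -> S a]
Saaaa ⇒ Saaaaa   [S -> S a]
Saaaaa ⇒ Saaaaaa   [S -> S a]
Saaaaaa ⇒ aaaaaaa   [S -> a]

S ⇒ Sa ⇒ Saa ⇒ Saaa ⇒ Saaaa ⇒ Saaaaa ⇒ Saaaaaa ⇒ aaaaaaa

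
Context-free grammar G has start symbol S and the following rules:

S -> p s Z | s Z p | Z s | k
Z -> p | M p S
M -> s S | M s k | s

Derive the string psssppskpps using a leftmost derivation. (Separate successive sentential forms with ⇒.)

S ⇒ psZ ⇒ psMpS ⇒ psMskpS ⇒ pssSskpS ⇒ psssZpskpS ⇒ psssppskpS ⇒ psssppskpZs ⇒ psssppskpps

S ⇒ psZ   [S -> p s Z]
psZ ⇒ psMpS   [Z -> M p S]
psMpS ⇒ psMskpS   [M -> M s k]
psMskpS ⇒ pssSskpS   [M -> s S]
pssSskpS ⇒ psssZpskpS   [S -> s Z p]
psssZpskpS ⇒ psssppskpS   [Z -> p]
psssppskpS ⇒ psssppskpZs   [S -> Z s]
psssppskpZs ⇒ psssppskpps   [Z -> p]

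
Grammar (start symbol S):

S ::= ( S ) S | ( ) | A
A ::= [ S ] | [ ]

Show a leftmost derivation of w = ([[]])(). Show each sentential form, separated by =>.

S => (S)S => (A)S => ([S])S => ([A])S => ([[]])S => ([[]])()

S => (S)S   [S ::= ( S ) S]
(S)S => (A)S   [S ::= A]
(A)S => ([S])S   [A ::= [ S ]]
([S])S => ([A])S   [S ::= A]
([A])S => ([[]])S   [A ::= [ ]]
([[]])S => ([[]])()   [S ::= ( )]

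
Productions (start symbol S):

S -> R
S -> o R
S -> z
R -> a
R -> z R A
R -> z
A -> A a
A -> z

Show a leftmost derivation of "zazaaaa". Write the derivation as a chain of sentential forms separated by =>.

S=>R=>zRA=>zaA=>zaAa=>zaAaa=>zaAaaa=>zaAaaaa=>zazaaaa

S => R   [S -> R]
R => zRA   [R -> z R A]
zRA => zaA   [R -> a]
zaA => zaAa   [A -> A a]
zaAa => zaAaa   [A -> A a]
zaAaa => zaAaaa   [A -> A a]
zaAaaa => zaAaaaa   [A -> A a]
zaAaaaa => zazaaaa   [A -> z]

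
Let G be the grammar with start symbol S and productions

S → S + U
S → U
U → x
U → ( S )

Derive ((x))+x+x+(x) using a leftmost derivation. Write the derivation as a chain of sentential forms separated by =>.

S => S+U => S+U+U => S+U+U+U => U+U+U+U => (S)+U+U+U => (U)+U+U+U => ((S))+U+U+U => ((U))+U+U+U => ((x))+U+U+U => ((x))+x+U+U => ((x))+x+x+U => ((x))+x+x+(S) => ((x))+x+x+(U) => ((x))+x+x+(x)

S => S+U   [S → S + U]
S+U => S+U+U   [S → S + U]
S+U+U => S+U+U+U   [S → S + U]
S+U+U+U => U+U+U+U   [S → U]
U+U+U+U => (S)+U+U+U   [U → ( S )]
(S)+U+U+U => (U)+U+U+U   [S → U]
(U)+U+U+U => ((S))+U+U+U   [U → ( S )]
((S))+U+U+U => ((U))+U+U+U   [S → U]
((U))+U+U+U => ((x))+U+U+U   [U → x]
((x))+U+U+U => ((x))+x+U+U   [U → x]
((x))+x+U+U => ((x))+x+x+U   [U → x]
((x))+x+x+U => ((x))+x+x+(S)   [U → ( S )]
((x))+x+x+(S) => ((x))+x+x+(U)   [S → U]
((x))+x+x+(U) => ((x))+x+x+(x)   [U → x]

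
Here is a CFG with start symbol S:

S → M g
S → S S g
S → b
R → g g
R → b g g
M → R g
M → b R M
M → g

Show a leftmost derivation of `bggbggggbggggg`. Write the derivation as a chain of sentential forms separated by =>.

S => SSg => MgSg => bRMgSg => bggMgSg => bggRggSg => bggbggggSg => bggbggggMgg => bggbggggRggg => bggbggggbggggg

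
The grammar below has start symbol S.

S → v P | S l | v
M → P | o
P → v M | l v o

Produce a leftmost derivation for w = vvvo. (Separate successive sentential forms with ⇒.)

S ⇒ vP ⇒ vvM ⇒ vvP ⇒ vvvM ⇒ vvvo

S ⇒ vP   [S → v P]
vP ⇒ vvM   [P → v M]
vvM ⇒ vvP   [M → P]
vvP ⇒ vvvM   [P → v M]
vvvM ⇒ vvvo   [M → o]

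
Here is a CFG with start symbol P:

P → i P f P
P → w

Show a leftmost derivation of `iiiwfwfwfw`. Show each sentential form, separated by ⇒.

P ⇒ iPfP ⇒ iiPfPfP ⇒ iiiPfPfPfP ⇒ iiiwfPfPfP ⇒ iiiwfwfPfP ⇒ iiiwfwfwfP ⇒ iiiwfwfwfw

P ⇒ iPfP   [P → i P f P]
iPfP ⇒ iiPfPfP   [P → i P f P]
iiPfPfP ⇒ iiiPfPfPfP   [P → i P f P]
iiiPfPfPfP ⇒ iiiwfPfPfP   [P → w]
iiiwfPfPfP ⇒ iiiwfwfPfP   [P → w]
iiiwfwfPfP ⇒ iiiwfwfwfP   [P → w]
iiiwfwfwfP ⇒ iiiwfwfwfw   [P → w]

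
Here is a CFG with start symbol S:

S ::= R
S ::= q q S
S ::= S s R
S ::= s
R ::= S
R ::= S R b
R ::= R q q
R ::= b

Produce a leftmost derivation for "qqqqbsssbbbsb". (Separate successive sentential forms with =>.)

S => qqS => qqSsR => qqRsR => qqSRbsR => qqSsRRbsR => qqSsRsRRbsR => qqqqSsRsRRbsR => qqqqRsRsRRbsR => qqqqbsRsRRbsR => qqqqbsSsRRbsR => qqqqbsssRRbsR => qqqqbsssbRbsR => qqqqbsssbbbsR => qqqqbsssbbbsb

S => qqS   [S ::= q q S]
qqS => qqSsR   [S ::= S s R]
qqSsR => qqRsR   [S ::= R]
qqRsR => qqSRbsR   [R ::= S R b]
qqSRbsR => qqSsRRbsR   [S ::= S s R]
qqSsRRbsR => qqSsRsRRbsR   [S ::= S s R]
qqSsRsRRbsR => qqqqSsRsRRbsR   [S ::= q q S]
qqqqSsRsRRbsR => qqqqRsRsRRbsR   [S ::= R]
qqqqRsRsRRbsR => qqqqbsRsRRbsR   [R ::= b]
qqqqbsRsRRbsR => qqqqbsSsRRbsR   [R ::= S]
qqqqbsSsRRbsR => qqqqbsssRRbsR   [S ::= s]
qqqqbsssRRbsR => qqqqbsssbRbsR   [R ::= b]
qqqqbsssbRbsR => qqqqbsssbbbsR   [R ::= b]
qqqqbsssbbbsR => qqqqbsssbbbsb   [R ::= b]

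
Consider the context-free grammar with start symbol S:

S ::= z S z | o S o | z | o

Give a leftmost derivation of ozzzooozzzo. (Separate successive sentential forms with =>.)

S => oSo   [S ::= o S o]
oSo => ozSzo   [S ::= z S z]
ozSzo => ozzSzzo   [S ::= z S z]
ozzSzzo => ozzzSzzzo   [S ::= z S z]
ozzzSzzzo => ozzzoSozzzo   [S ::= o S o]
ozzzoSozzzo => ozzzooozzzo   [S ::= o]

S => oSo => ozSzo => ozzSzzo => ozzzSzzzo => ozzzoSozzzo => ozzzooozzzo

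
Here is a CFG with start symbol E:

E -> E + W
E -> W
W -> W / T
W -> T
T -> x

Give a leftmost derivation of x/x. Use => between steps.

E => W => W/T => T/T => x/T => x/x

E => W   [E -> W]
W => W/T   [W -> W / T]
W/T => T/T   [W -> T]
T/T => x/T   [T -> x]
x/T => x/x   [T -> x]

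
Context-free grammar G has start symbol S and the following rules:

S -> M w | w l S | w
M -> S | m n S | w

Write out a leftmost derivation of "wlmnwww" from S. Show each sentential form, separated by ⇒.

S ⇒ wlS ⇒ wlMw ⇒ wlmnSw ⇒ wlmnMww ⇒ wlmnSww ⇒ wlmnwww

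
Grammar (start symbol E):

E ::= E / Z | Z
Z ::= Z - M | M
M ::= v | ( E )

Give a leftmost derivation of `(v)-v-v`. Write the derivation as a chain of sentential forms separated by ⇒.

E ⇒ Z   [E ::= Z]
Z ⇒ Z-M   [Z ::= Z - M]
Z-M ⇒ Z-M-M   [Z ::= Z - M]
Z-M-M ⇒ M-M-M   [Z ::= M]
M-M-M ⇒ (E)-M-M   [M ::= ( E )]
(E)-M-M ⇒ (Z)-M-M   [E ::= Z]
(Z)-M-M ⇒ (M)-M-M   [Z ::= M]
(M)-M-M ⇒ (v)-M-M   [M ::= v]
(v)-M-M ⇒ (v)-v-M   [M ::= v]
(v)-v-M ⇒ (v)-v-v   [M ::= v]

E ⇒ Z ⇒ Z-M ⇒ Z-M-M ⇒ M-M-M ⇒ (E)-M-M ⇒ (Z)-M-M ⇒ (M)-M-M ⇒ (v)-M-M ⇒ (v)-v-M ⇒ (v)-v-v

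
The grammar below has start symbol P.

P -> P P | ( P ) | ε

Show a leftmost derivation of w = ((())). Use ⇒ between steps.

P⇒PP⇒(P)P⇒(PP)P⇒((P)P)P⇒((PP)P)P⇒((PPP)P)P⇒((PPPP)P)P⇒(((P)PPP)P)P⇒((()PPP)P)P⇒((()PP)P)P⇒((()P)P)P⇒((())P)P⇒((()))P⇒((()))

P ⇒ PP   [P -> P P]
PP ⇒ (P)P   [P -> ( P )]
(P)P ⇒ (PP)P   [P -> P P]
(PP)P ⇒ ((P)P)P   [P -> ( P )]
((P)P)P ⇒ ((PP)P)P   [P -> P P]
((PP)P)P ⇒ ((PPP)P)P   [P -> P P]
((PPP)P)P ⇒ ((PPPP)P)P   [P -> P P]
((PPPP)P)P ⇒ (((P)PPP)P)P   [P -> ( P )]
(((P)PPP)P)P ⇒ ((()PPP)P)P   [P -> ε]
((()PPP)P)P ⇒ ((()PP)P)P   [P -> ε]
((()PP)P)P ⇒ ((()P)P)P   [P -> ε]
((()P)P)P ⇒ ((())P)P   [P -> ε]
((())P)P ⇒ ((()))P   [P -> ε]
((()))P ⇒ ((()))   [P -> ε]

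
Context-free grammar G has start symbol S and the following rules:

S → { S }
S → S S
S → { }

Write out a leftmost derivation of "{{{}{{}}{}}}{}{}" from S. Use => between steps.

S => SS   [S → S S]
SS => SSS   [S → S S]
SSS => {S}SS   [S → { S }]
{S}SS => {{S}}SS   [S → { S }]
{{S}}SS => {{SS}}SS   [S → S S]
{{SS}}SS => {{{}S}}SS   [S → { }]
{{{}S}}SS => {{{}SS}}SS   [S → S S]
{{{}SS}}SS => {{{}{S}S}}SS   [S → { S }]
{{{}{S}S}}SS => {{{}{{}}S}}SS   [S → { }]
{{{}{{}}S}}SS => {{{}{{}}{}}}SS   [S → { }]
{{{}{{}}{}}}SS => {{{}{{}}{}}}{}S   [S → { }]
{{{}{{}}{}}}{}S => {{{}{{}}{}}}{}{}   [S → { }]

S=>SS=>SSS=>{S}SS=>{{S}}SS=>{{SS}}SS=>{{{}S}}SS=>{{{}SS}}SS=>{{{}{S}S}}SS=>{{{}{{}}S}}SS=>{{{}{{}}{}}}SS=>{{{}{{}}{}}}{}S=>{{{}{{}}{}}}{}{}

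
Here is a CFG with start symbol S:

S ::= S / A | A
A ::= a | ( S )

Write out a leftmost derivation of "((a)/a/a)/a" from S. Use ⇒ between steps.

S⇒S/A⇒A/A⇒(S)/A⇒(S/A)/A⇒(S/A/A)/A⇒(A/A/A)/A⇒((S)/A/A)/A⇒((A)/A/A)/A⇒((a)/A/A)/A⇒((a)/a/A)/A⇒((a)/a/a)/A⇒((a)/a/a)/a

S ⇒ S/A   [S ::= S / A]
S/A ⇒ A/A   [S ::= A]
A/A ⇒ (S)/A   [A ::= ( S )]
(S)/A ⇒ (S/A)/A   [S ::= S / A]
(S/A)/A ⇒ (S/A/A)/A   [S ::= S / A]
(S/A/A)/A ⇒ (A/A/A)/A   [S ::= A]
(A/A/A)/A ⇒ ((S)/A/A)/A   [A ::= ( S )]
((S)/A/A)/A ⇒ ((A)/A/A)/A   [S ::= A]
((A)/A/A)/A ⇒ ((a)/A/A)/A   [A ::= a]
((a)/A/A)/A ⇒ ((a)/a/A)/A   [A ::= a]
((a)/a/A)/A ⇒ ((a)/a/a)/A   [A ::= a]
((a)/a/a)/A ⇒ ((a)/a/a)/a   [A ::= a]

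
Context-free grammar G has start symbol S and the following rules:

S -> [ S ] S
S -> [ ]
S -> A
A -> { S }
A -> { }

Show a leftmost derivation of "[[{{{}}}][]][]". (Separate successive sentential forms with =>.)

S => [S]S => [[S]S]S => [[A]S]S => [[{S}]S]S => [[{A}]S]S => [[{{S}}]S]S => [[{{A}}]S]S => [[{{{}}}]S]S => [[{{{}}}][]]S => [[{{{}}}][]][]

S => [S]S   [S -> [ S ] S]
[S]S => [[S]S]S   [S -> [ S ] S]
[[S]S]S => [[A]S]S   [S -> A]
[[A]S]S => [[{S}]S]S   [A -> { S }]
[[{S}]S]S => [[{A}]S]S   [S -> A]
[[{A}]S]S => [[{{S}}]S]S   [A -> { S }]
[[{{S}}]S]S => [[{{A}}]S]S   [S -> A]
[[{{A}}]S]S => [[{{{}}}]S]S   [A -> { }]
[[{{{}}}]S]S => [[{{{}}}][]]S   [S -> [ ]]
[[{{{}}}][]]S => [[{{{}}}][]][]   [S -> [ ]]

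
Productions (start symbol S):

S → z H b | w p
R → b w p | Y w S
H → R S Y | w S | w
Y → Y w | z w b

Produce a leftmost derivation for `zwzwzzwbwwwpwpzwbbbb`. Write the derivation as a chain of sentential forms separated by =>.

S => zHb   [S → z H b]
zHb => zwSb   [H → w S]
zwSb => zwzHbb   [S → z H b]
zwzHbb => zwzwSbb   [H → w S]
zwzwSbb => zwzwzHbbb   [S → z H b]
zwzwzHbbb => zwzwzRSYbbb   [H → R S Y]
zwzwzRSYbbb => zwzwzYwSSYbbb   [R → Y w S]
zwzwzYwSSYbbb => zwzwzYwwSSYbbb   [Y → Y w]
zwzwzYwwSSYbbb => zwzwzzwbwwSSYbbb   [Y → z w b]
zwzwzzwbwwSSYbbb => zwzwzzwbwwwpSYbbb   [S → w p]
zwzwzzwbwwwpSYbbb => zwzwzzwbwwwpwpYbbb   [S → w p]
zwzwzzwbwwwpwpYbbb => zwzwzzwbwwwpwpzwbbbb   [Y → z w b]

S => zHb => zwSb => zwzHbb => zwzwSbb => zwzwzHbbb => zwzwzRSYbbb => zwzwzYwSSYbbb => zwzwzYwwSSYbbb => zwzwzzwbwwSSYbbb => zwzwzzwbwwwpSYbbb => zwzwzzwbwwwpwpYbbb => zwzwzzwbwwwpwpzwbbbb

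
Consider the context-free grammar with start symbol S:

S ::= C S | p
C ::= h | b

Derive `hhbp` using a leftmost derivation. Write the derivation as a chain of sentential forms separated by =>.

S => CS => hS => hCS => hhS => hhCS => hhbS => hhbp

S => CS   [S ::= C S]
CS => hS   [C ::= h]
hS => hCS   [S ::= C S]
hCS => hhS   [C ::= h]
hhS => hhCS   [S ::= C S]
hhCS => hhbS   [C ::= b]
hhbS => hhbp   [S ::= p]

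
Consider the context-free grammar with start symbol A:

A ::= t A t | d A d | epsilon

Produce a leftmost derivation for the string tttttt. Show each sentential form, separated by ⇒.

A ⇒ tAt ⇒ ttAtt ⇒ tttAttt ⇒ tttttt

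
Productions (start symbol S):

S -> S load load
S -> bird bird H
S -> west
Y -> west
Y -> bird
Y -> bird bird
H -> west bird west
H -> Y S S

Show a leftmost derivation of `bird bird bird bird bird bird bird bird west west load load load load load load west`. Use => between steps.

S => bird bird H   [S -> bird bird H]
bird bird H => bird bird Y S S   [H -> Y S S]
bird bird Y S S => bird bird bird bird S S   [Y -> bird bird]
bird bird bird bird S S => bird bird bird bird bird bird H S   [S -> bird bird H]
bird bird bird bird bird bird H S => bird bird bird bird bird bird Y S S S   [H -> Y S S]
bird bird bird bird bird bird Y S S S => bird bird bird bird bird bird bird bird S S S   [Y -> bird bird]
bird bird bird bird bird bird bird bird S S S => bird bird bird bird bird bird bird bird west S S   [S -> west]
bird bird bird bird bird bird bird bird west S S => bird bird bird bird bird bird bird bird west S load load S   [S -> S load load]
bird bird bird bird bird bird bird bird west S load load S => bird bird bird bird bird bird bird bird west S load load load load S   [S -> S load load]
bird bird bird bird bird bird bird bird west S load load load load S => bird bird bird bird bird bird bird bird west S load load load load load load S   [S -> S load load]
bird bird bird bird bird bird bird bird west S load load load load load load S => bird bird bird bird bird bird bird bird west west load load load load load load S   [S -> west]
bird bird bird bird bird bird bird bird west west load load load load load load S => bird bird bird bird bird bird bird bird west west load load load load load load west   [S -> west]

S => bird bird H => bird bird Y S S => bird bird bird bird S S => bird bird bird bird bird bird H S => bird bird bird bird bird bird Y S S S => bird bird bird bird bird bird bird bird S S S => bird bird bird bird bird bird bird bird west S S => bird bird bird bird bird bird bird bird west S load load S => bird bird bird bird bird bird bird bird west S load load load load S => bird bird bird bird bird bird bird bird west S load load load load load load S => bird bird bird bird bird bird bird bird west west load load load load load load S => bird bird bird bird bird bird bird bird west west load load load load load load west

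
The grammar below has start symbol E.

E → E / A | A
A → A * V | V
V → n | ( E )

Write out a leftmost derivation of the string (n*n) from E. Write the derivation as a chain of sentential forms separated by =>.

E => A   [E → A]
A => V   [A → V]
V => (E)   [V → ( E )]
(E) => (A)   [E → A]
(A) => (A*V)   [A → A * V]
(A*V) => (V*V)   [A → V]
(V*V) => (n*V)   [V → n]
(n*V) => (n*n)   [V → n]

E=>A=>V=>(E)=>(A)=>(A*V)=>(V*V)=>(n*V)=>(n*n)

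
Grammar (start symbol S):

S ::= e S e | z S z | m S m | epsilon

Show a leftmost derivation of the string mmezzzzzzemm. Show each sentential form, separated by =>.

S => mSm => mmSmm => mmeSemm => mmezSzemm => mmezzSzzemm => mmezzzSzzzemm => mmezzzzzzemm

S => mSm   [S ::= m S m]
mSm => mmSmm   [S ::= m S m]
mmSmm => mmeSemm   [S ::= e S e]
mmeSemm => mmezSzemm   [S ::= z S z]
mmezSzemm => mmezzSzzemm   [S ::= z S z]
mmezzSzzemm => mmezzzSzzzemm   [S ::= z S z]
mmezzzSzzzemm => mmezzzzzzemm   [S ::= epsilon]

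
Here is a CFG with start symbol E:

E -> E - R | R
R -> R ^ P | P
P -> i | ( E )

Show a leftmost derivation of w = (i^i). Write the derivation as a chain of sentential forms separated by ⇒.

E⇒R⇒P⇒(E)⇒(R)⇒(R^P)⇒(P^P)⇒(i^P)⇒(i^i)

E ⇒ R   [E -> R]
R ⇒ P   [R -> P]
P ⇒ (E)   [P -> ( E )]
(E) ⇒ (R)   [E -> R]
(R) ⇒ (R^P)   [R -> R ^ P]
(R^P) ⇒ (P^P)   [R -> P]
(P^P) ⇒ (i^P)   [P -> i]
(i^P) ⇒ (i^i)   [P -> i]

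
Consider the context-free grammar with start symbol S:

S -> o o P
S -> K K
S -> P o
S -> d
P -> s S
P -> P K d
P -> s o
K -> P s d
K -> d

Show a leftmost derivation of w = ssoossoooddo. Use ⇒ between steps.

S ⇒ Po   [S -> P o]
Po ⇒ PKdo   [P -> P K d]
PKdo ⇒ sSKdo   [P -> s S]
sSKdo ⇒ sPoKdo   [S -> P o]
sPoKdo ⇒ ssSoKdo   [P -> s S]
ssSoKdo ⇒ ssooPoKdo   [S -> o o P]
ssooPoKdo ⇒ ssoosSoKdo   [P -> s S]
ssoosSoKdo ⇒ ssoosPooKdo   [S -> P o]
ssoosPooKdo ⇒ ssoossoooKdo   [P -> s o]
ssoossoooKdo ⇒ ssoossoooddo   [K -> d]

S ⇒ Po ⇒ PKdo ⇒ sSKdo ⇒ sPoKdo ⇒ ssSoKdo ⇒ ssooPoKdo ⇒ ssoosSoKdo ⇒ ssoosPooKdo ⇒ ssoossoooKdo ⇒ ssoossoooddo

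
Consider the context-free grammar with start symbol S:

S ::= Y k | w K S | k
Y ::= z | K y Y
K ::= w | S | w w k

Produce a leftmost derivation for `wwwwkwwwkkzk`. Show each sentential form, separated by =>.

S => wKS   [S ::= w K S]
wKS => wSS   [K ::= S]
wSS => wwKSS   [S ::= w K S]
wwKSS => wwwwkSS   [K ::= w w k]
wwwwkSS => wwwwkwKSS   [S ::= w K S]
wwwwkwKSS => wwwwkwwwkSS   [K ::= w w k]
wwwwkwwwkSS => wwwwkwwwkkS   [S ::= k]
wwwwkwwwkkS => wwwwkwwwkkYk   [S ::= Y k]
wwwwkwwwkkYk => wwwwkwwwkkzk   [Y ::= z]

S => wKS => wSS => wwKSS => wwwwkSS => wwwwkwKSS => wwwwkwwwkSS => wwwwkwwwkkS => wwwwkwwwkkYk => wwwwkwwwkkzk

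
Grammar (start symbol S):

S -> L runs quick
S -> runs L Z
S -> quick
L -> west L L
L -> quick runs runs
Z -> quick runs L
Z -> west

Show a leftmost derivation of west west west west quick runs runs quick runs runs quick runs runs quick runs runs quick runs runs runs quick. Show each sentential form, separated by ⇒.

S ⇒ L runs quick   [S -> L runs quick]
L runs quick ⇒ west L L runs quick   [L -> west L L]
west L L runs quick ⇒ west west L L L runs quick   [L -> west L L]
west west L L L runs quick ⇒ west west west L L L L runs quick   [L -> west L L]
west west west L L L L runs quick ⇒ west west west west L L L L L runs quick   [L -> west L L]
west west west west L L L L L runs quick ⇒ west west west west quick runs runs L L L L runs quick   [L -> quick runs runs]
west west west west quick runs runs L L L L runs quick ⇒ west west west west quick runs runs quick runs runs L L L runs quick   [L -> quick runs runs]
west west west west quick runs runs quick runs runs L L L runs quick ⇒ west west west west quick runs runs quick runs runs quick runs runs L L runs quick   [L -> quick runs runs]
west west west west quick runs runs quick runs runs quick runs runs L L runs quick ⇒ west west west west quick runs runs quick runs runs quick runs runs quick runs runs L runs quick   [L -> quick runs runs]
west west west west quick runs runs quick runs runs quick runs runs quick runs runs L runs quick ⇒ west west west west quick runs runs quick runs runs quick runs runs quick runs runs quick runs runs runs quick   [L -> quick runs runs]

S ⇒ L runs quick ⇒ west L L runs quick ⇒ west west L L L runs quick ⇒ west west west L L L L runs quick ⇒ west west west west L L L L L runs quick ⇒ west west west west quick runs runs L L L L runs quick ⇒ west west west west quick runs runs quick runs runs L L L runs quick ⇒ west west west west quick runs runs quick runs runs quick runs runs L L runs quick ⇒ west west west west quick runs runs quick runs runs quick runs runs quick runs runs L runs quick ⇒ west west west west quick runs runs quick runs runs quick runs runs quick runs runs quick runs runs runs quick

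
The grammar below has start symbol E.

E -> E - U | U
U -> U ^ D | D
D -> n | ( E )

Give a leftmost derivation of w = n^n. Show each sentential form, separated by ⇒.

E ⇒ U ⇒ U^D ⇒ D^D ⇒ n^D ⇒ n^n

E ⇒ U   [E -> U]
U ⇒ U^D   [U -> U ^ D]
U^D ⇒ D^D   [U -> D]
D^D ⇒ n^D   [D -> n]
n^D ⇒ n^n   [D -> n]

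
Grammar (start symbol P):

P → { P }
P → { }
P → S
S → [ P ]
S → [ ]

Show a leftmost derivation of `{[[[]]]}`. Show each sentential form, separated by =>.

P => {P}   [P → { P }]
{P} => {S}   [P → S]
{S} => {[P]}   [S → [ P ]]
{[P]} => {[S]}   [P → S]
{[S]} => {[[P]]}   [S → [ P ]]
{[[P]]} => {[[S]]}   [P → S]
{[[S]]} => {[[[]]]}   [S → [ ]]

P=>{P}=>{S}=>{[P]}=>{[S]}=>{[[P]]}=>{[[S]]}=>{[[[]]]}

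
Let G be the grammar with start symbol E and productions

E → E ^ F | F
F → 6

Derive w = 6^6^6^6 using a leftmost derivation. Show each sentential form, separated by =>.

E=>E^F=>E^F^F=>E^F^F^F=>F^F^F^F=>6^F^F^F=>6^6^F^F=>6^6^6^F=>6^6^6^6

E => E^F   [E → E ^ F]
E^F => E^F^F   [E → E ^ F]
E^F^F => E^F^F^F   [E → E ^ F]
E^F^F^F => F^F^F^F   [E → F]
F^F^F^F => 6^F^F^F   [F → 6]
6^F^F^F => 6^6^F^F   [F → 6]
6^6^F^F => 6^6^6^F   [F → 6]
6^6^6^F => 6^6^6^6   [F → 6]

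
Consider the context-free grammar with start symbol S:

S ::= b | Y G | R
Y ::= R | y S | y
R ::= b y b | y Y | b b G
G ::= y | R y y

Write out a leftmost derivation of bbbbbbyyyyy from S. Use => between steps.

S=>R=>bbG=>bbRyy=>bbbbGyy=>bbbbRyyyy=>bbbbbbGyyyy=>bbbbbbyyyyy

S => R   [S ::= R]
R => bbG   [R ::= b b G]
bbG => bbRyy   [G ::= R y y]
bbRyy => bbbbGyy   [R ::= b b G]
bbbbGyy => bbbbRyyyy   [G ::= R y y]
bbbbRyyyy => bbbbbbGyyyy   [R ::= b b G]
bbbbbbGyyyy => bbbbbbyyyyy   [G ::= y]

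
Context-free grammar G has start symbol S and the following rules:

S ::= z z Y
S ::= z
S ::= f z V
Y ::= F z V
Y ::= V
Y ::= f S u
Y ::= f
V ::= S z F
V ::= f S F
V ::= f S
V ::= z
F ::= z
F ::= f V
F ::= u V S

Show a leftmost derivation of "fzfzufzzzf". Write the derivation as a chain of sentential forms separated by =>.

S => fzV => fzfSF => fzfzF => fzfzuVS => fzfzufSS => fzfzufzS => fzfzufzzzY => fzfzufzzzf

S => fzV   [S ::= f z V]
fzV => fzfSF   [V ::= f S F]
fzfSF => fzfzF   [S ::= z]
fzfzF => fzfzuVS   [F ::= u V S]
fzfzuVS => fzfzufSS   [V ::= f S]
fzfzufSS => fzfzufzS   [S ::= z]
fzfzufzS => fzfzufzzzY   [S ::= z z Y]
fzfzufzzzY => fzfzufzzzf   [Y ::= f]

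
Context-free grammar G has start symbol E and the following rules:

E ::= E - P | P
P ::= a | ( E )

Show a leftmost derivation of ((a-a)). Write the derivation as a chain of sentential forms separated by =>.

E => P   [E ::= P]
P => (E)   [P ::= ( E )]
(E) => (P)   [E ::= P]
(P) => ((E))   [P ::= ( E )]
((E)) => ((E-P))   [E ::= E - P]
((E-P)) => ((P-P))   [E ::= P]
((P-P)) => ((a-P))   [P ::= a]
((a-P)) => ((a-a))   [P ::= a]

E => P => (E) => (P) => ((E)) => ((E-P)) => ((P-P)) => ((a-P)) => ((a-a))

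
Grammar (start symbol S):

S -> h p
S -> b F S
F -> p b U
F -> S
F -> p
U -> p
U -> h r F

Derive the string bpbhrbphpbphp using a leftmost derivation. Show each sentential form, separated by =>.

S => bFS => bpbUS => bpbhrFS => bpbhrSS => bpbhrbFSS => bpbhrbpSS => bpbhrbphpS => bpbhrbphpbFS => bpbhrbphpbpS => bpbhrbphpbphp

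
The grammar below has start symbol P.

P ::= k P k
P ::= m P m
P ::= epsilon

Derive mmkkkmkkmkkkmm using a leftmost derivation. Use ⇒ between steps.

P ⇒ mPm ⇒ mmPmm ⇒ mmkPkmm ⇒ mmkkPkkmm ⇒ mmkkkPkkkmm ⇒ mmkkkmPmkkkmm ⇒ mmkkkmkPkmkkkmm ⇒ mmkkkmkkmkkkmm

P ⇒ mPm   [P ::= m P m]
mPm ⇒ mmPmm   [P ::= m P m]
mmPmm ⇒ mmkPkmm   [P ::= k P k]
mmkPkmm ⇒ mmkkPkkmm   [P ::= k P k]
mmkkPkkmm ⇒ mmkkkPkkkmm   [P ::= k P k]
mmkkkPkkkmm ⇒ mmkkkmPmkkkmm   [P ::= m P m]
mmkkkmPmkkkmm ⇒ mmkkkmkPkmkkkmm   [P ::= k P k]
mmkkkmkPkmkkkmm ⇒ mmkkkmkkmkkkmm   [P ::= epsilon]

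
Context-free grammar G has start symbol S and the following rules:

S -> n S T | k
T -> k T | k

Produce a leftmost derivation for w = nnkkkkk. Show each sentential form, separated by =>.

S => nST   [S -> n S T]
nST => nnSTT   [S -> n S T]
nnSTT => nnkTT   [S -> k]
nnkTT => nnkkTT   [T -> k T]
nnkkTT => nnkkkT   [T -> k]
nnkkkT => nnkkkkT   [T -> k T]
nnkkkkT => nnkkkkk   [T -> k]

S => nST => nnSTT => nnkTT => nnkkTT => nnkkkT => nnkkkkT => nnkkkkk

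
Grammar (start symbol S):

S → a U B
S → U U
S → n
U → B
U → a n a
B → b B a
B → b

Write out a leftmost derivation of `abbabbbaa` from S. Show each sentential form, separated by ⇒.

S ⇒ aUB ⇒ aBB ⇒ abBaB ⇒ abbaB ⇒ abbabBa ⇒ abbabbBaa ⇒ abbabbbaa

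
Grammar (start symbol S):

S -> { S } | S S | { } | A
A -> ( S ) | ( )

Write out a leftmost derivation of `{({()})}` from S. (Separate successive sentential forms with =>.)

S => {S} => {A} => {(S)} => {({S})} => {({A})} => {({()})}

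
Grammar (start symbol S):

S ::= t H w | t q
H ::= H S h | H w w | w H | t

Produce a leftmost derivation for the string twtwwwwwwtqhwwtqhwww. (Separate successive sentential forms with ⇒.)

S ⇒ tHw ⇒ twHw ⇒ twHwww ⇒ twHShwww ⇒ twHwwShwww ⇒ twHShwwShwww ⇒ twHwwShwwShwww ⇒ twHwwwwShwwShwww ⇒ twHwwwwwwShwwShwww ⇒ twtwwwwwwShwwShwww ⇒ twtwwwwwwtqhwwShwww ⇒ twtwwwwwwtqhwwtqhwww

S ⇒ tHw   [S ::= t H w]
tHw ⇒ twHw   [H ::= w H]
twHw ⇒ twHwww   [H ::= H w w]
twHwww ⇒ twHShwww   [H ::= H S h]
twHShwww ⇒ twHwwShwww   [H ::= H w w]
twHwwShwww ⇒ twHShwwShwww   [H ::= H S h]
twHShwwShwww ⇒ twHwwShwwShwww   [H ::= H w w]
twHwwShwwShwww ⇒ twHwwwwShwwShwww   [H ::= H w w]
twHwwwwShwwShwww ⇒ twHwwwwwwShwwShwww   [H ::= H w w]
twHwwwwwwShwwShwww ⇒ twtwwwwwwShwwShwww   [H ::= t]
twtwwwwwwShwwShwww ⇒ twtwwwwwwtqhwwShwww   [S ::= t q]
twtwwwwwwtqhwwShwww ⇒ twtwwwwwwtqhwwtqhwww   [S ::= t q]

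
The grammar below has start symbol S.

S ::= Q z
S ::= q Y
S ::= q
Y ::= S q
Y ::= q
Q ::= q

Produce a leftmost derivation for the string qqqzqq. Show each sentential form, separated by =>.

S => qY   [S ::= q Y]
qY => qSq   [Y ::= S q]
qSq => qqYq   [S ::= q Y]
qqYq => qqSqq   [Y ::= S q]
qqSqq => qqQzqq   [S ::= Q z]
qqQzqq => qqqzqq   [Q ::= q]

S => qY => qSq => qqYq => qqSqq => qqQzqq => qqqzqq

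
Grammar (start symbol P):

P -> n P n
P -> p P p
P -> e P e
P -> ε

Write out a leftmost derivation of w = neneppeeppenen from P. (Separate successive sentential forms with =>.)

P=>nPn=>nePen=>nenPnen=>nenePenen=>nenepPpenen=>neneppPppenen=>neneppePeppenen=>neneppeeppenen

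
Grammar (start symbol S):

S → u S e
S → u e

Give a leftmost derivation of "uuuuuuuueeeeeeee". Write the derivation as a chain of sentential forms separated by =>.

S => uSe => uuSee => uuuSeee => uuuuSeeee => uuuuuSeeeee => uuuuuuSeeeeee => uuuuuuuSeeeeeee => uuuuuuuueeeeeeee

S => uSe   [S → u S e]
uSe => uuSee   [S → u S e]
uuSee => uuuSeee   [S → u S e]
uuuSeee => uuuuSeeee   [S → u S e]
uuuuSeeee => uuuuuSeeeee   [S → u S e]
uuuuuSeeeee => uuuuuuSeeeeee   [S → u S e]
uuuuuuSeeeeee => uuuuuuuSeeeeeee   [S → u S e]
uuuuuuuSeeeeeee => uuuuuuuueeeeeeee   [S → u e]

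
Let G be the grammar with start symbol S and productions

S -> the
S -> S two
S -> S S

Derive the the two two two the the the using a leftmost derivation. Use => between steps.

S => S S => the S => the S S => the S S S => the S two S S => the S two two S S => the S two two two S S => the the two two two S S => the the two two two S S S => the the two two two the S S => the the two two two the the S => the the two two two the the the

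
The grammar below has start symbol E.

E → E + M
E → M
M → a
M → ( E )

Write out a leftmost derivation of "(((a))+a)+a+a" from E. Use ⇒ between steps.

E⇒E+M⇒E+M+M⇒M+M+M⇒(E)+M+M⇒(E+M)+M+M⇒(M+M)+M+M⇒((E)+M)+M+M⇒((M)+M)+M+M⇒(((E))+M)+M+M⇒(((M))+M)+M+M⇒(((a))+M)+M+M⇒(((a))+a)+M+M⇒(((a))+a)+a+M⇒(((a))+a)+a+a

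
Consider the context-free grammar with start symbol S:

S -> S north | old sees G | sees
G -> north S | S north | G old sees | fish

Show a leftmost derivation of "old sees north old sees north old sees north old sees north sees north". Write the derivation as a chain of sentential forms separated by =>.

S => S north   [S -> S north]
S north => old sees G north   [S -> old sees G]
old sees G north => old sees north S north   [G -> north S]
old sees north S north => old sees north old sees G north   [S -> old sees G]
old sees north old sees G north => old sees north old sees north S north   [G -> north S]
old sees north old sees north S north => old sees north old sees north old sees G north   [S -> old sees G]
old sees north old sees north old sees G north => old sees north old sees north old sees north S north   [G -> north S]
old sees north old sees north old sees north S north => old sees north old sees north old sees north old sees G north   [S -> old sees G]
old sees north old sees north old sees north old sees G north => old sees north old sees north old sees north old sees north S north   [G -> north S]
old sees north old sees north old sees north old sees north S north => old sees north old sees north old sees north old sees north sees north   [S -> sees]

S => S north => old sees G north => old sees north S north => old sees north old sees G north => old sees north old sees north S north => old sees north old sees north old sees G north => old sees north old sees north old sees north S north => old sees north old sees north old sees north old sees G north => old sees north old sees north old sees north old sees north S north => old sees north old sees north old sees north old sees north sees north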